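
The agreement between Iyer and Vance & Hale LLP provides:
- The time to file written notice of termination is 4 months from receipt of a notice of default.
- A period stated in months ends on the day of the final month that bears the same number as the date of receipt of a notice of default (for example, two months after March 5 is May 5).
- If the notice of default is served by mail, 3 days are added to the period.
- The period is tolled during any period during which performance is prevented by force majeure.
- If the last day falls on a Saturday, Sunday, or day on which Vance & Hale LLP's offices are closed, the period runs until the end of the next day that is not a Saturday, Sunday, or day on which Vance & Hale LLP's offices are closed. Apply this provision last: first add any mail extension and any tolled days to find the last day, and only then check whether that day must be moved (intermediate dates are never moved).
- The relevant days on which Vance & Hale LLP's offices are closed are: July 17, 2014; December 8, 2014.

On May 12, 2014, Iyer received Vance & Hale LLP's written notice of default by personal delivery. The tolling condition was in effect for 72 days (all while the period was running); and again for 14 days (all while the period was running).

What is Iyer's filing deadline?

December 9, 2014

4 months after May 12, 2014 is September 12, 2014.
Service was not by mail, so no mail extension applies.
Tolling adds 72 days: September 12, 2014 + 72 days = November 23, 2014.
Tolling adds 14 days: November 23, 2014 + 14 days = December 7, 2014.
December 7, 2014 is Sunday; December 8, 2014 is a listed holiday. The next qualifying day is December 9, 2014.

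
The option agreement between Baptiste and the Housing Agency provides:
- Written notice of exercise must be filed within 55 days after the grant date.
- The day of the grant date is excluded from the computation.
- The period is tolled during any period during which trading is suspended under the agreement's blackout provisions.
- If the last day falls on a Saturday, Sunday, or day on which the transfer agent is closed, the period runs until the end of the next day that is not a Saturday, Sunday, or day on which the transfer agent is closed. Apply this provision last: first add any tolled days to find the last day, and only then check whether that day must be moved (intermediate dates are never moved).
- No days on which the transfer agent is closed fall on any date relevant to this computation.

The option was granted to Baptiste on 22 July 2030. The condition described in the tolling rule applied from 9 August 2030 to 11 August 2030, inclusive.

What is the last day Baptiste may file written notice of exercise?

September 18, 2030

55 days after 22 July 2030 is September 15, 2030.
From August 9, 2030 through August 11, 2030 inclusive is 3 days; tolling adds 3 days: September 15, 2030 + 3 days = September 18, 2030.
September 18, 2030 is a Wednesday and not a day on which the transfer agent is closed, so no extension applies.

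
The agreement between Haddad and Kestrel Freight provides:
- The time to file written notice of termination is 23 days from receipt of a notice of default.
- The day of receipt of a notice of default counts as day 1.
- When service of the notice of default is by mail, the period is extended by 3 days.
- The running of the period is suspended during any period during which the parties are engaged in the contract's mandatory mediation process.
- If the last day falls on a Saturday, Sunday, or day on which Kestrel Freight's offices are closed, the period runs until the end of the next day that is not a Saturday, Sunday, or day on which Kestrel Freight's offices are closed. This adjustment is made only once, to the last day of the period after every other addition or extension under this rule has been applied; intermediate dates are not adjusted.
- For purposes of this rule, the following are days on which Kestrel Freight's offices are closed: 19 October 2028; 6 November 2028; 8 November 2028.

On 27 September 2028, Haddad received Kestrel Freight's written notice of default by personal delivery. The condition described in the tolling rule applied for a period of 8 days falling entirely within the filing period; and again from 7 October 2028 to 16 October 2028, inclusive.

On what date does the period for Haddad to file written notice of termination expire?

November 7, 2028

Counting 27 September 2028 as day 1, day 23 is October 19, 2028.
Service was not by mail, so no mail extension applies.
Tolling adds 8 days: October 19, 2028 + 8 days = October 27, 2028.
From October 7, 2028 through October 16, 2028 inclusive is 10 days; tolling adds 10 days: October 27, 2028 + 10 days = November 6, 2028.
November 6, 2028 is a listed holiday. The next qualifying day is November 7, 2028.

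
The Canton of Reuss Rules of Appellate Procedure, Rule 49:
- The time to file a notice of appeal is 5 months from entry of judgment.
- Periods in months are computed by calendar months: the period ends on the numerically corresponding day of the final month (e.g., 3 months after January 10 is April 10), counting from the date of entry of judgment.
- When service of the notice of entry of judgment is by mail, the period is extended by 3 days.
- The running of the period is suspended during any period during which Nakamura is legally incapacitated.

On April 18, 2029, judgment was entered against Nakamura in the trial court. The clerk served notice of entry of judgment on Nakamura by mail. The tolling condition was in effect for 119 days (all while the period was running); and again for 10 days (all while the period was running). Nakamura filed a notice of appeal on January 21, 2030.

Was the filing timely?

Yes

5 months after April 18, 2029 is September 18, 2029.
Service was by mail, adding 3 days: September 18, 2029 + 3 days = September 21, 2029.
Tolling adds 119 days: September 21, 2029 + 119 days = January 18, 2030.
Tolling adds 10 days: January 18, 2030 + 10 days = January 28, 2030.
The deadline is January 28, 2030; the filing on January 21, 2030 is on or before that date.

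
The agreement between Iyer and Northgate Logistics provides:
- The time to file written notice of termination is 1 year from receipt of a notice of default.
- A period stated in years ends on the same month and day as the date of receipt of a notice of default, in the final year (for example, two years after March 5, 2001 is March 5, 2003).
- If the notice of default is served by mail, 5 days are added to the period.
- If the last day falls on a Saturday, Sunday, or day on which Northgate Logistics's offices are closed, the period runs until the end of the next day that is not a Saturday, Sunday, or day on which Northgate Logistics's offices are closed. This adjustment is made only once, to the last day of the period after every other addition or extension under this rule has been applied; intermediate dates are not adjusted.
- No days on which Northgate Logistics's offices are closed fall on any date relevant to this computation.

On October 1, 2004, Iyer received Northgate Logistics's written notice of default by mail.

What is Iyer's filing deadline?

1 year after October 1, 2004 is October 1, 2005.
Service was by mail, adding 5 days: October 1, 2005 + 5 days = October 6, 2005.
October 6, 2005 is a Thursday and not a day on which Northgate Logistics's offices are closed, so no extension applies.

October 6, 2005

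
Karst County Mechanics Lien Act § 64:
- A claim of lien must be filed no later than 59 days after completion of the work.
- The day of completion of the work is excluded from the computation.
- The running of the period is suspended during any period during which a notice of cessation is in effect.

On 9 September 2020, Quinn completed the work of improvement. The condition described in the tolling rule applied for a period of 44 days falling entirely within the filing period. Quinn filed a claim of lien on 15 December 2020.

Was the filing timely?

59 days after 9 September 2020 is November 7, 2020.
Tolling adds 44 days: November 7, 2020 + 44 days = December 21, 2020.
The deadline is December 21, 2020; the filing on December 15, 2020 is on or before that date.

Yes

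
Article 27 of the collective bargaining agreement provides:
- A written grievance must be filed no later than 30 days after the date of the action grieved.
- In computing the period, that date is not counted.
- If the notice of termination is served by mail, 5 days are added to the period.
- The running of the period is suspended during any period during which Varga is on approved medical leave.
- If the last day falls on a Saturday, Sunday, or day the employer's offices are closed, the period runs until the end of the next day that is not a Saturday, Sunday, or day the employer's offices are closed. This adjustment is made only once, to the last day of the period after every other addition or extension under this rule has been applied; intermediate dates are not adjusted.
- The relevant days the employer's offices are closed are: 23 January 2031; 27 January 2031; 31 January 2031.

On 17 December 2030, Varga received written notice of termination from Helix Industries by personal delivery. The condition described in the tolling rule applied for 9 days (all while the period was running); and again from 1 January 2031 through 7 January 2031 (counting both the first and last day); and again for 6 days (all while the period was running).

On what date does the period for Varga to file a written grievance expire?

February 7, 2031

30 days after 17 December 2030 is January 16, 2031.
Service was not by mail, so no mail extension applies.
Tolling adds 9 days: January 16, 2031 + 9 days = January 25, 2031.
From January 1, 2031 through January 7, 2031 inclusive is 7 days; tolling adds 7 days: January 25, 2031 + 7 days = February 1, 2031.
Tolling adds 6 days: February 1, 2031 + 6 days = February 7, 2031.
February 7, 2031 is a Friday and not a day the employer's offices are closed, so no extension applies.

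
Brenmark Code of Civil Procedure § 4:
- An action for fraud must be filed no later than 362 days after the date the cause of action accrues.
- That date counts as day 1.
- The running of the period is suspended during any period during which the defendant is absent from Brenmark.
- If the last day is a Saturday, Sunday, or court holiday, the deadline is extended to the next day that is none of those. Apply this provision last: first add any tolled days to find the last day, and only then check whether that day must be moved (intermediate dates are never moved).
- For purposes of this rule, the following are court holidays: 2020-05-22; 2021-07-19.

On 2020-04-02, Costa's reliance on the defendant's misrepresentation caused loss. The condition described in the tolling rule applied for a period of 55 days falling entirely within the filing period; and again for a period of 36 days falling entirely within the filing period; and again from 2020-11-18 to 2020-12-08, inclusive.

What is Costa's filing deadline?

July 20, 2021

Counting 2020-04-02 as day 1, day 362 is March 29, 2021.
Tolling adds 55 days: March 29, 2021 + 55 days = May 23, 2021.
Tolling adds 36 days: May 23, 2021 + 36 days = June 28, 2021.
From November 18, 2020 through December 8, 2020 inclusive is 21 days; tolling adds 21 days: June 28, 2021 + 21 days = July 19, 2021.
July 19, 2021 is a listed holiday. The next qualifying day is July 20, 2021.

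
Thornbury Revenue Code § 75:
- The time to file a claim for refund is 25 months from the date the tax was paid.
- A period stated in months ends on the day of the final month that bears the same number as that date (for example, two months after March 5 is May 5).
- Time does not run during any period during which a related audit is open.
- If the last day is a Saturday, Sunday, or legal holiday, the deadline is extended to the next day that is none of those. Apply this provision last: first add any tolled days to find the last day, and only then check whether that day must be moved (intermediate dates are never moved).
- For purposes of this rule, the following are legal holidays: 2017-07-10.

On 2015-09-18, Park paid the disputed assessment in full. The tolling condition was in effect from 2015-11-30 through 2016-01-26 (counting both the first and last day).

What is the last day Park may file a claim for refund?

25 months after 2015-09-18 is October 18, 2017.
From November 30, 2015 through January 26, 2016 inclusive is 58 days; tolling adds 58 days: October 18, 2017 + 58 days = December 15, 2017.
December 15, 2017 is a Friday and not a legal holiday, so no extension applies.

December 15, 2017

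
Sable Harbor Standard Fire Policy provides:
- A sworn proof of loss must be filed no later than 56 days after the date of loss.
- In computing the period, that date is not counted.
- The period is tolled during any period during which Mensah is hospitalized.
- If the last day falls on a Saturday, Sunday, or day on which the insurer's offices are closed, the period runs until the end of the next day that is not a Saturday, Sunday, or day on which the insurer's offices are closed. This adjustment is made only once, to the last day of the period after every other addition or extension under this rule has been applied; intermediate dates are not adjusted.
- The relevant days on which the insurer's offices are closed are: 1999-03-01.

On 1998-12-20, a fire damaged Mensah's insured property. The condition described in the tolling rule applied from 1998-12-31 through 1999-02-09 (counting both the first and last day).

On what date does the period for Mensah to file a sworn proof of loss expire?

56 days after 1998-12-20 is February 14, 1999.
From December 31, 1998 through February 9, 1999 inclusive is 41 days; tolling adds 41 days: February 14, 1999 + 41 days = March 27, 1999.
March 27, 1999 is Saturday; March 28, 1999 is Sunday. The next qualifying day is March 29, 1999.

March 29, 1999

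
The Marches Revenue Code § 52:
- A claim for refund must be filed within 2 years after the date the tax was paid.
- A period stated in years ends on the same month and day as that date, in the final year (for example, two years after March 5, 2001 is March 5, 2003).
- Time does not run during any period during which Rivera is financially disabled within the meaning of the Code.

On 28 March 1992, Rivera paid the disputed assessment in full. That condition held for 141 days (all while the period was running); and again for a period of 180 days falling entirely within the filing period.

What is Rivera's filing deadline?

February 12, 1995

2 years after 28 March 1992 is March 28, 1994.
Tolling adds 141 days: March 28, 1994 + 141 days = August 16, 1994.
Tolling adds 180 days: August 16, 1994 + 180 days = February 12, 1995.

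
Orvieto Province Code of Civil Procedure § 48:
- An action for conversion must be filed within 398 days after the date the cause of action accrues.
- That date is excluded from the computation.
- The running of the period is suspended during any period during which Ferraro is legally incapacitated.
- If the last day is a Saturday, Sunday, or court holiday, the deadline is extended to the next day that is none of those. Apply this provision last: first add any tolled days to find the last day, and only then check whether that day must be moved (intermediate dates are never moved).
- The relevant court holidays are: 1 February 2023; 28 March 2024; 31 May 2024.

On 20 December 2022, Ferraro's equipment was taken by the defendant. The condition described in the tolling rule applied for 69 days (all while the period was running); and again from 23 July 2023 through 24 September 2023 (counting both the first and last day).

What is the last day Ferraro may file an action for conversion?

June 3, 2024

398 days after 20 December 2022 is January 22, 2024.
Tolling adds 69 days: January 22, 2024 + 69 days = March 31, 2024.
From July 23, 2023 through September 24, 2023 inclusive is 64 days; tolling adds 64 days: March 31, 2024 + 64 days = June 3, 2024.
June 3, 2024 is a Monday and not a court holiday, so no extension applies.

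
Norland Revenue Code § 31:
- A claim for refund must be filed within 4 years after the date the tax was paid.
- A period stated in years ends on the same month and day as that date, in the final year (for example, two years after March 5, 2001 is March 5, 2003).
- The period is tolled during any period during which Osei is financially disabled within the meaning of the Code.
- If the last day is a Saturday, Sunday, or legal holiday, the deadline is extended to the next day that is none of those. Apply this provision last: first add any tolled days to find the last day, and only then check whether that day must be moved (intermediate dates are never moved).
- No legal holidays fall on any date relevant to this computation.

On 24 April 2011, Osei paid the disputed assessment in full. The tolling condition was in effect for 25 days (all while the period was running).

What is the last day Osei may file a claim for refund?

May 19, 2015

4 years after 24 April 2011 is April 24, 2015.
Tolling adds 25 days: April 24, 2015 + 25 days = May 19, 2015.
May 19, 2015 is a Tuesday and not a legal holiday, so no extension applies.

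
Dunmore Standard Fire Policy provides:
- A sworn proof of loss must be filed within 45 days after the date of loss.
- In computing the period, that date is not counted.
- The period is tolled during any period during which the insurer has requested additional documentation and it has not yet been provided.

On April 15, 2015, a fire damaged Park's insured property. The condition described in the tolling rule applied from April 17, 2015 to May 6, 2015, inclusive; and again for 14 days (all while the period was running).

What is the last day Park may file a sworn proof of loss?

45 days after April 15, 2015 is May 30, 2015.
From April 17, 2015 through May 6, 2015 inclusive is 20 days; tolling adds 20 days: May 30, 2015 + 20 days = June 19, 2015.
Tolling adds 14 days: June 19, 2015 + 14 days = July 3, 2015.

July 3, 2015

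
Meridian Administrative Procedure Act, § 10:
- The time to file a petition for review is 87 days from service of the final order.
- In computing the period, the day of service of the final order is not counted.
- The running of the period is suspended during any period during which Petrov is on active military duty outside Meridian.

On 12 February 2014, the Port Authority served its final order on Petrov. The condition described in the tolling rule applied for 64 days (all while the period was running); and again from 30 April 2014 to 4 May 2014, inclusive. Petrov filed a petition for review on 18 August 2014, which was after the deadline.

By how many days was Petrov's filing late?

31 days

87 days after 12 February 2014 is May 10, 2014.
Tolling adds 64 days: May 10, 2014 + 64 days = July 13, 2014.
From April 30, 2014 through May 4, 2014 inclusive is 5 days; tolling adds 5 days: July 13, 2014 + 5 days = July 18, 2014.
The deadline is July 18, 2014; from July 18, 2014 to August 18, 2014 is 31 days.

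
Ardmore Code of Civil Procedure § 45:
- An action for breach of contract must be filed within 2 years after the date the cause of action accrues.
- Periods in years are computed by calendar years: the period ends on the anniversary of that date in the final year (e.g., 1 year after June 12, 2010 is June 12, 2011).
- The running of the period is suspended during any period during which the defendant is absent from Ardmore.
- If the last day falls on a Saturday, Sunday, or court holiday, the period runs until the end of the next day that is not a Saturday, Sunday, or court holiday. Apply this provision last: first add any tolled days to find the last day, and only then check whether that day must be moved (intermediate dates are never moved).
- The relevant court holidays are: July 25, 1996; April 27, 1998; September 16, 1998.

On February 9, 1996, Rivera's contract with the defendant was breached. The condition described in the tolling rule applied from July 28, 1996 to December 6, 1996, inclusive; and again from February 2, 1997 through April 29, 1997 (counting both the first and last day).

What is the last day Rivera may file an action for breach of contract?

September 17, 1998

2 years after February 9, 1996 is February 9, 1998.
From July 28, 1996 through December 6, 1996 inclusive is 132 days; tolling adds 132 days: February 9, 1998 + 132 days = June 21, 1998.
From February 2, 1997 through April 29, 1997 inclusive is 87 days; tolling adds 87 days: June 21, 1998 + 87 days = September 16, 1998.
September 16, 1998 is a listed holiday. The next qualifying day is September 17, 1998.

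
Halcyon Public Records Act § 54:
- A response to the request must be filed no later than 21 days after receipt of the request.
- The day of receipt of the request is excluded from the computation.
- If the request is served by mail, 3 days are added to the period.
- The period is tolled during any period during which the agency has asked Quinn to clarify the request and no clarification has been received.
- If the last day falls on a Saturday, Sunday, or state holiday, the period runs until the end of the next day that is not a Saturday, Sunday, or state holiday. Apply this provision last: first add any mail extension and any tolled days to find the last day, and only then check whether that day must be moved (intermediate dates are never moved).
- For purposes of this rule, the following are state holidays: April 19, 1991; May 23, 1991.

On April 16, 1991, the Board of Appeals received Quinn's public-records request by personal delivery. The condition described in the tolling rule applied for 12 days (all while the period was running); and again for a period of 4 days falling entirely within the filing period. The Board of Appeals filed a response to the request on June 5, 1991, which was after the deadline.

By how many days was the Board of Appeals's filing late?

21 days after April 16, 1991 is May 7, 1991.
Service was not by mail, so no mail extension applies.
Tolling adds 12 days: May 7, 1991 + 12 days = May 19, 1991.
Tolling adds 4 days: May 19, 1991 + 4 days = May 23, 1991.
May 23, 1991 is a listed holiday. The next qualifying day is May 24, 1991.
The deadline is May 24, 1991; from May 24, 1991 to June 5, 1991 is 12 days.

12 days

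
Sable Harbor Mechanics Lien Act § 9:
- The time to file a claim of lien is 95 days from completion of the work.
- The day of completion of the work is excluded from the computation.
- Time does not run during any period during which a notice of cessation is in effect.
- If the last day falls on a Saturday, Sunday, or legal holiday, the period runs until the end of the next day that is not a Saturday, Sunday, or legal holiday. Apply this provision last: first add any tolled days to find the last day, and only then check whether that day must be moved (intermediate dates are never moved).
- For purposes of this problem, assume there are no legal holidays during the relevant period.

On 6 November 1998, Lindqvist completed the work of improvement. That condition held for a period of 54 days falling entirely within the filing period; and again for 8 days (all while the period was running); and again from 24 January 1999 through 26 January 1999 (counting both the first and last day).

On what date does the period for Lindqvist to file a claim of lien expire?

95 days after 6 November 1998 is February 9, 1999.
Tolling adds 54 days: February 9, 1999 + 54 days = April 4, 1999.
Tolling adds 8 days: April 4, 1999 + 8 days = April 12, 1999.
From January 24, 1999 through January 26, 1999 inclusive is 3 days; tolling adds 3 days: April 12, 1999 + 3 days = April 15, 1999.
April 15, 1999 is a Thursday and not a legal holiday, so no extension applies.

April 15, 1999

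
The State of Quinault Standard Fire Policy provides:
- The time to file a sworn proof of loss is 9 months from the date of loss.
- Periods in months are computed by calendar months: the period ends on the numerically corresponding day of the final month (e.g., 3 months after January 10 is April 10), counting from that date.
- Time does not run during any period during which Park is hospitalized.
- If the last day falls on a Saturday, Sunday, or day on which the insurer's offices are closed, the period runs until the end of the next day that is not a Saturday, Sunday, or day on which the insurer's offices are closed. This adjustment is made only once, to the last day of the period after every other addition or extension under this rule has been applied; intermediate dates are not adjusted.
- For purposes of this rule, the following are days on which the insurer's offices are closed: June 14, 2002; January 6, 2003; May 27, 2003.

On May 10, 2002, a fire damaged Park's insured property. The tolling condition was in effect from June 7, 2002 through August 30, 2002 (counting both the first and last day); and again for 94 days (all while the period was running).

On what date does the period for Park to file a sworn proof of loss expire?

9 months after May 10, 2002 is February 10, 2003.
From June 7, 2002 through August 30, 2002 inclusive is 85 days; tolling adds 85 days: February 10, 2003 + 85 days = May 6, 2003.
Tolling adds 94 days: May 6, 2003 + 94 days = August 8, 2003.
August 8, 2003 is a Friday and not a day on which the insurer's offices are closed, so no extension applies.

August 8, 2003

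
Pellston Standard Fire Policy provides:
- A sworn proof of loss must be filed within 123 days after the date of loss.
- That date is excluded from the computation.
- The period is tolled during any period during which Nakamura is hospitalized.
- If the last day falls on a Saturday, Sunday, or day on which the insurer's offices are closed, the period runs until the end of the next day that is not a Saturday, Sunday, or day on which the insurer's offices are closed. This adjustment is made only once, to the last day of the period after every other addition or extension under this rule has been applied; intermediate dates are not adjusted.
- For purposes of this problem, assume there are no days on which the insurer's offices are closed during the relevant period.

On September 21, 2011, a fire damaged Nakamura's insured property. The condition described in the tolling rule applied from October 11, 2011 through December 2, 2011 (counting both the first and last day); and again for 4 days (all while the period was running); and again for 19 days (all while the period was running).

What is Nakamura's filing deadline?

123 days after September 21, 2011 is January 22, 2012.
From October 11, 2011 through December 2, 2011 inclusive is 53 days; tolling adds 53 days: January 22, 2012 + 53 days = March 15, 2012.
Tolling adds 4 days: March 15, 2012 + 4 days = March 19, 2012.
Tolling adds 19 days: March 19, 2012 + 19 days = April 7, 2012.
April 7, 2012 is Saturday; April 8, 2012 is Sunday. The next qualifying day is April 9, 2012.

April 9, 2012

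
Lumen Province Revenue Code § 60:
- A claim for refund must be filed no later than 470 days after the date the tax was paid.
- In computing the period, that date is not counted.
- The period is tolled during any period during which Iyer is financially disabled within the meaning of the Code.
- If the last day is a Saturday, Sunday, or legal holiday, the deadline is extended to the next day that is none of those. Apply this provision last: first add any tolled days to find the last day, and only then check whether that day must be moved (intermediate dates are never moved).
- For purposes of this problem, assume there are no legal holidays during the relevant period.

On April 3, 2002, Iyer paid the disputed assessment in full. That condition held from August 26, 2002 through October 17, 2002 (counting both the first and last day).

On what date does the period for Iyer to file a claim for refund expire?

470 days after April 3, 2002 is July 17, 2003.
From August 26, 2002 through October 17, 2002 inclusive is 53 days; tolling adds 53 days: July 17, 2003 + 53 days = September 8, 2003.
September 8, 2003 is a Monday and not a legal holiday, so no extension applies.

September 8, 2003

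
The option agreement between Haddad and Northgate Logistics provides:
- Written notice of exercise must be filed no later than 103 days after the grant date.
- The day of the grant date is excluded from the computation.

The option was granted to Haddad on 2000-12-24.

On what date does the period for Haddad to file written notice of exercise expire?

103 days after 2000-12-24 is April 6, 2001.

April 6, 2001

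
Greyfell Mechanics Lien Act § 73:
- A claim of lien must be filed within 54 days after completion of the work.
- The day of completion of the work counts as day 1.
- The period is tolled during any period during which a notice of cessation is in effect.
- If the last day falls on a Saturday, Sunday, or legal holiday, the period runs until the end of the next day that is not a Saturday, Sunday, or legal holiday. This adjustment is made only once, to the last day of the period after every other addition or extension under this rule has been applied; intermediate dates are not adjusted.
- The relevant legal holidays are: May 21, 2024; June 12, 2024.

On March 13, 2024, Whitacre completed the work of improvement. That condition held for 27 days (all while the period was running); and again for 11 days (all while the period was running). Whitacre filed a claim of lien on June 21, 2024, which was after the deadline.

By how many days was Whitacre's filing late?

Counting March 13, 2024 as day 1, day 54 is May 5, 2024.
Tolling adds 27 days: May 5, 2024 + 27 days = June 1, 2024.
Tolling adds 11 days: June 1, 2024 + 11 days = June 12, 2024.
June 12, 2024 is a listed holiday. The next qualifying day is June 13, 2024.
The deadline is June 13, 2024; from June 13, 2024 to June 21, 2024 is 8 days.

8 days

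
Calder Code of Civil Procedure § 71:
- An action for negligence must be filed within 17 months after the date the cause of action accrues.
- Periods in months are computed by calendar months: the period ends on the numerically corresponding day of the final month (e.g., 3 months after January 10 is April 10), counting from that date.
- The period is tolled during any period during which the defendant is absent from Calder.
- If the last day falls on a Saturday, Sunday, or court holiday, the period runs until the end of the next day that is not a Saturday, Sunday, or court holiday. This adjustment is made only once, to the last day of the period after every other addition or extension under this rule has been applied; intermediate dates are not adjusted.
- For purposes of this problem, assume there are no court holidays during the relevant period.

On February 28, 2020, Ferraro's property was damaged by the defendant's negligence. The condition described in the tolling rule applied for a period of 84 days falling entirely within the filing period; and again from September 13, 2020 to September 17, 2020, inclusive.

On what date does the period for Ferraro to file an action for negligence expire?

October 25, 2021

17 months after February 28, 2020 is July 28, 2021.
Tolling adds 84 days: July 28, 2021 + 84 days = October 20, 2021.
From September 13, 2020 through September 17, 2020 inclusive is 5 days; tolling adds 5 days: October 20, 2021 + 5 days = October 25, 2021.
October 25, 2021 is a Monday and not a court holiday, so no extension applies.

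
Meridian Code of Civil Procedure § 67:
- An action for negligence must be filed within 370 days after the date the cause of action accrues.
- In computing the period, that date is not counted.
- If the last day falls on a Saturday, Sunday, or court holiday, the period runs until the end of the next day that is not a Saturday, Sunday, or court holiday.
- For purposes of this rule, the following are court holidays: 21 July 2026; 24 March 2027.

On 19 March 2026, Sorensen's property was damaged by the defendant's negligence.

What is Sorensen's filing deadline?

March 25, 2027

370 days after 19 March 2026 is March 24, 2027.
March 24, 2027 is a listed holiday. The next qualifying day is March 25, 2027.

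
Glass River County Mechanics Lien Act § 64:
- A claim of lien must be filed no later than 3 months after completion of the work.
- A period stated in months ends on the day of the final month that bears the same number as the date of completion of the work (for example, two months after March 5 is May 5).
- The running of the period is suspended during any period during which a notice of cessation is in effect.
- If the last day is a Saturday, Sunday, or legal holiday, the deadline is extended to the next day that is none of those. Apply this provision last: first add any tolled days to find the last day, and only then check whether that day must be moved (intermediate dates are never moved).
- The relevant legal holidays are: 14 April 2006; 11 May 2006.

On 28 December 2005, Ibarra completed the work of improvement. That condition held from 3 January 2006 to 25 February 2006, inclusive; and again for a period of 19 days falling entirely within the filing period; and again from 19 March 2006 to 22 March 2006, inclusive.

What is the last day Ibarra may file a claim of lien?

June 13, 2006

3 months after 28 December 2005 is March 28, 2006.
From January 3, 2006 through February 25, 2006 inclusive is 54 days; tolling adds 54 days: March 28, 2006 + 54 days = May 21, 2006.
Tolling adds 19 days: May 21, 2006 + 19 days = June 9, 2006.
From March 19, 2006 through March 22, 2006 inclusive is 4 days; tolling adds 4 days: June 9, 2006 + 4 days = June 13, 2006.
June 13, 2006 is a Tuesday and not a legal holiday, so no extension applies.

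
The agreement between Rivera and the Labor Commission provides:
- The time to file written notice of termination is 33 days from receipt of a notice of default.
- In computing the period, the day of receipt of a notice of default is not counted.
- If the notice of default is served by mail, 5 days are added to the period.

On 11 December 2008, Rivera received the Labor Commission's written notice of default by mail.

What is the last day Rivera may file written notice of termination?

33 days after 11 December 2008 is January 13, 2009.
Service was by mail, adding 5 days: January 13, 2009 + 5 days = January 18, 2009.

January 18, 2009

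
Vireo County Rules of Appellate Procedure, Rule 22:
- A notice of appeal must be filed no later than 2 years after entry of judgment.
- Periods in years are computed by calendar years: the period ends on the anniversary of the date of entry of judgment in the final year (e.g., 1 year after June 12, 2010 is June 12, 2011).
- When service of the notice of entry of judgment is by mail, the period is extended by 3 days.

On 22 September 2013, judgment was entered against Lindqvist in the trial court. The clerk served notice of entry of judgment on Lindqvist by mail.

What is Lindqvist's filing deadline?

2 years after 22 September 2013 is September 22, 2015.
Service was by mail, adding 3 days: September 22, 2015 + 3 days = September 25, 2015.

September 25, 2015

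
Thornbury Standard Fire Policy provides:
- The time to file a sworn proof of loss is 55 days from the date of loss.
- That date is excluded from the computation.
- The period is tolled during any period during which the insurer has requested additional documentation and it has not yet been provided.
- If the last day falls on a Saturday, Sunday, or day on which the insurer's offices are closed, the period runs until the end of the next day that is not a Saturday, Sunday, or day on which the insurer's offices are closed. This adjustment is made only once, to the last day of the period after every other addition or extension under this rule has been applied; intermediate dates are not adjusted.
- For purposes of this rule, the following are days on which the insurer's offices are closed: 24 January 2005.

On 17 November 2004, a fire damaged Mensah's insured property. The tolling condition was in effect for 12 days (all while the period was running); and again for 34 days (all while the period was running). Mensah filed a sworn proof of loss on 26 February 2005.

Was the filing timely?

Yes

55 days after 17 November 2004 is January 11, 2005.
Tolling adds 12 days: January 11, 2005 + 12 days = January 23, 2005.
Tolling adds 34 days: January 23, 2005 + 34 days = February 26, 2005.
February 26, 2005 is Saturday; February 27, 2005 is Sunday. The next qualifying day is February 28, 2005.
The deadline is February 28, 2005; the filing on February 26, 2005 is on or before that date.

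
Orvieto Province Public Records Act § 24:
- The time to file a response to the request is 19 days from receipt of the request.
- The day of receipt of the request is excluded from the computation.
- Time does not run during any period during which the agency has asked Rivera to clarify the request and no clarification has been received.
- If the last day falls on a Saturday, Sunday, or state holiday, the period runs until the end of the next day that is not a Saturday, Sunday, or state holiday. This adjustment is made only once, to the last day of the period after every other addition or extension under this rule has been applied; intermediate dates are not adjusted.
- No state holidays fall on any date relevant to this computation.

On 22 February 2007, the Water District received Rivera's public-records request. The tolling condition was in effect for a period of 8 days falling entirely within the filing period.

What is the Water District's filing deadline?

March 21, 2007

19 days after 22 February 2007 is March 13, 2007.
Tolling adds 8 days: March 13, 2007 + 8 days = March 21, 2007.
March 21, 2007 is a Wednesday and not a state holiday, so no extension applies.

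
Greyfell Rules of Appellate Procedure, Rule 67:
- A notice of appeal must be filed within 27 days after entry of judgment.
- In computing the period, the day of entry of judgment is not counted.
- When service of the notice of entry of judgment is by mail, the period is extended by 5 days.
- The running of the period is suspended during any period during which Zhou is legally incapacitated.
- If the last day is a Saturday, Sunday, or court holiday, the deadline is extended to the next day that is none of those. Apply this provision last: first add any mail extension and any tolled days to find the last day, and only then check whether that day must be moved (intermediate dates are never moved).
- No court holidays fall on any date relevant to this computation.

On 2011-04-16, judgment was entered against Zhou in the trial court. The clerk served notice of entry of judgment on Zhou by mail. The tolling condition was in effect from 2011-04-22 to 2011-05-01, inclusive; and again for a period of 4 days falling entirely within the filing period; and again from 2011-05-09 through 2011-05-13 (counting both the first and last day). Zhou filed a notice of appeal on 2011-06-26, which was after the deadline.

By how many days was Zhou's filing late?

27 days after 2011-04-16 is May 13, 2011.
Service was by mail, adding 5 days: May 13, 2011 + 5 days = May 18, 2011.
From April 22, 2011 through May 1, 2011 inclusive is 10 days; tolling adds 10 days: May 18, 2011 + 10 days = May 28, 2011.
Tolling adds 4 days: May 28, 2011 + 4 days = June 1, 2011.
From May 9, 2011 through May 13, 2011 inclusive is 5 days; tolling adds 5 days: June 1, 2011 + 5 days = June 6, 2011.
June 6, 2011 is a Monday and not a court holiday, so no extension applies.
The deadline is June 6, 2011; from June 6, 2011 to June 26, 2011 is 20 days.

20 days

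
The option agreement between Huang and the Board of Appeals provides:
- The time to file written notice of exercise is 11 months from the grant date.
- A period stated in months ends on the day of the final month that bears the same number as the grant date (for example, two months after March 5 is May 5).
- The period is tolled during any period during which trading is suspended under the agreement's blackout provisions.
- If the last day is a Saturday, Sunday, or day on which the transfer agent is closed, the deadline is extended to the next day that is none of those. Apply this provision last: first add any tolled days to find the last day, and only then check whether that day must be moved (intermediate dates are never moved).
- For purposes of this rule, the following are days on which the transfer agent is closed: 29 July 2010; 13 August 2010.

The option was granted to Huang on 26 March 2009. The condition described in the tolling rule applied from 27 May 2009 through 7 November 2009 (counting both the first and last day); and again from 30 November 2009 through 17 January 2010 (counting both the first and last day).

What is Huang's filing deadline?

11 months after 26 March 2009 is February 26, 2010.
From May 27, 2009 through November 7, 2009 inclusive is 165 days; tolling adds 165 days: February 26, 2010 + 165 days = August 10, 2010.
From November 30, 2009 through January 17, 2010 inclusive is 49 days; tolling adds 49 days: August 10, 2010 + 49 days = September 28, 2010.
September 28, 2010 is a Tuesday and not a day on which the transfer agent is closed, so no extension applies.

September 28, 2010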